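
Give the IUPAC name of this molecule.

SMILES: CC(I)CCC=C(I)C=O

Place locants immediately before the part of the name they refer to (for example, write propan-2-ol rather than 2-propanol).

2,6-diiodohept-2-enal

The longest carbon chain that includes the –CHO group and the multiple bond has 7 carbons, so the parent hydride is heptane.
The highest-priority functional group is an aldehyde (terminal –CHO), so the name ends in -al.
There is one C=C double bond, indicated by the ending -ene.
Number the chain so that the aldehyde carbon is C-1 by definition.
This places the double bond between C-2 and C-3; iodo groups at C-2 and C-6.
Assembling the pieces gives 2,6-diiodohept-2-enal.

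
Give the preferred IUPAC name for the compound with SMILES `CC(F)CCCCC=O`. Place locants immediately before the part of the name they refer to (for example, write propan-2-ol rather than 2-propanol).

6-fluoroheptanal

Counting along the main chain through the –CHO group gives 7 carbons: the parent is heptane.
The highest-priority functional group is an aldehyde (terminal –CHO), so the name ends in -al.
Number the chain so that the aldehyde carbon is C-1 by definition.
This places a fluoro group at C-6.
Putting it together: 6-fluoroheptanal.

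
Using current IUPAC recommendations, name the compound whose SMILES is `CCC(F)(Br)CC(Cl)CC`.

The longest continuous carbon chain has 7 atoms, so the parent hydride is heptane.
Choose the numbering such that the substituent locant set {3,3,5} is lower than {3,5,5} at the first point of difference.
With this numbering: a bromo group at C-3; a chloro group at C-5; a fluoro group at C-3.
Substituent prefixes are cited in alphabetical order (multiplying prefixes like di-/tri- are ignored for ordering).
Assembling the pieces gives 3-bromo-5-chloro-3-fluoroheptane.

3-bromo-5-chloro-3-fluoroheptane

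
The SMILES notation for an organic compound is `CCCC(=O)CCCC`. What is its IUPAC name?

Counting along the main chain through the carbonyl gives 8 carbons: the parent is octane.
The highest-priority functional group is a ketone (C=O on an internal carbon), so the name ends in -one.
Number the chain so that numbering from this end puts the carbonyl group at C-4 rather than C-5.
With this numbering: the carbonyl at C-4.
The name is octan-4-one.

octan-4-one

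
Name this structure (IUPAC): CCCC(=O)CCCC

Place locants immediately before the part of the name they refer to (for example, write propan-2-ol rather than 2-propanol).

octan-4-one

Counting along the main chain through the carbonyl gives 8 carbons: the parent is octane.
The highest-priority functional group is a ketone (C=O on an internal carbon), so the name ends in -one.
Choose the numbering such that numbering from this end puts the carbonyl group at C-4 rather than C-5.
That gives the carbonyl at C-4.
The name is octan-4-one.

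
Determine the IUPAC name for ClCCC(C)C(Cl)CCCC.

1,4-dichloro-3-methyloctane

The parent chain contains 8 carbons (octane).
Number the chain so that the substituent locant set {1,3,4} is lower than {5,6,8} at the first point of difference.
This places chloro groups at C-1 and C-4; a methyl group at C-3.
The substituents are ordered alphabetically, ignoring any di-/tri- multipliers.
Putting it together: 1,4-dichloro-3-methyloctane.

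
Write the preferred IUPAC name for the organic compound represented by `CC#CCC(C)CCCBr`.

8-bromo-5-methyloct-2-yne

Counting along the main chain through the multiple bond gives 8 carbons: the parent is octane.
The chain contains a C≡C triple bond, so the unsaturation ending is -yne.
The numbering direction is chosen so that numbering from this end puts the triple bond at C-2 rather than C-6.
That gives the triple bond between C-2 and C-3; a bromo group at C-8; a methyl group at C-5.
The substituents are ordered alphabetically, ignoring any di-/tri- multipliers.
Putting it together: 8-bromo-5-methyloct-2-yne.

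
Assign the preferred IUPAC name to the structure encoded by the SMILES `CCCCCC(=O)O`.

hexanoic acid

Counting along the main chain through the –COOH group gives 6 carbons: the parent is hexane.
The principal characteristic group is a carboxylic acid (terminal –COOH), named with the suffix -oic acid.
Choose the numbering such that the carboxylic acid carbon is C-1 by definition.
The name is hexanoic acid.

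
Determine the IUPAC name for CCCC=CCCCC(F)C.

The longest chain bearing the multiple bond is 10 carbons long (decane).
The chain contains a C=C double bond, so the unsaturation ending is -ene.
The numbering direction is chosen so that numbering from this end puts the double bond at C-4 rather than C-6.
With this numbering: the double bond between C-4 and C-5; a fluoro group at C-9.
The name is 9-fluorodec-4-ene.

9-fluorodec-4-ene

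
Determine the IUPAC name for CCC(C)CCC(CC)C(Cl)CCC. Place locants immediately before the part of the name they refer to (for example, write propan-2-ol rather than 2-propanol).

The parent chain contains 10 carbons (decane).
Number the chain so that the substituent locant set {3,6,7} is lower than {4,5,8} at the first point of difference.
This places a chloro group at C-7; an ethyl group at C-6; a methyl group at C-3.
Prefixes are listed alphabetically: chloro, ethyl, methyl.
Assembling the pieces gives 7-chloro-6-ethyl-3-methyldecane.

7-chloro-6-ethyl-3-methyldecane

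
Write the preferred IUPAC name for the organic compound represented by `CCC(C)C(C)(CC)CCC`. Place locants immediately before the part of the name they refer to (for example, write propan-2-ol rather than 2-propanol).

4-ethyl-3,4-dimethylheptane

The longest continuous carbon chain has 7 atoms, so the parent hydride is heptane.
Choose the numbering such that the substituent locant set {3,4,4} is lower than {4,4,5} at the first point of difference.
That gives an ethyl group at C-4; methyl groups at C-3 and C-4.
Prefixes are listed alphabetically: ethyl, methyl.
Assembling the pieces gives 4-ethyl-3,4-dimethylheptane.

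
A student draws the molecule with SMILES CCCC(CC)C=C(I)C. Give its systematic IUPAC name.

The longest carbon chain that includes the multiple bond has 7 carbons, so the parent hydride is heptane.
A C=C double bond in the chain gives the infix -ene-.
Number the chain so that numbering from this end puts the double bond at C-2 rather than C-5.
That gives the double bond between C-2 and C-3; an ethyl group at C-4; an iodo group at C-2.
Substituent prefixes are cited in alphabetical order (multiplying prefixes like di-/tri- are ignored for ordering).
Assembling the pieces gives 4-ethyl-2-iodohept-2-ene.

4-ethyl-2-iodohept-2-ene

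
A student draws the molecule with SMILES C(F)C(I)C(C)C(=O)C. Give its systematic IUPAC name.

5-fluoro-4-iodo-3-methylpentan-2-one

The longest carbon chain that includes the carbonyl has 5 carbons, so the parent hydride is pentane.
A ketone (C=O on an internal carbon) is the principal characteristic group, giving the suffix -one.
Number the chain so that numbering from this end puts the carbonyl group at C-2 rather than C-4.
With this numbering: the carbonyl at C-2; a fluoro group at C-5; an iodo group at C-4; a methyl group at C-3.
Prefixes are listed alphabetically: fluoro, iodo, methyl.
Assembling the pieces gives 5-fluoro-4-iodo-3-methylpentan-2-one.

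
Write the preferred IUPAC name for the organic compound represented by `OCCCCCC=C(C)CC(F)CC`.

9-fluoro-7-methylundec-6-en-1-ol

The longest carbon chain that includes the –OH group and the multiple bond has 11 carbons, so the parent hydride is undecane.
The highest-priority functional group is an alcohol (–OH), so the name ends in -ol.
There is one C=C double bond, indicated by the ending -ene.
The numbering direction is chosen so that numbering from this end puts the hydroxyl group at C-1 rather than C-11.
That gives the hydroxyl at C-1; the double bond between C-6 and C-7; a fluoro group at C-9; a methyl group at C-7.
Substituent prefixes are cited in alphabetical order (multiplying prefixes like di-/tri- are ignored for ordering).
The name is 9-fluoro-7-methylundec-6-en-1-ol.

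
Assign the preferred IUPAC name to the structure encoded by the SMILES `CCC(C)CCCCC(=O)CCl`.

Counting along the main chain through the carbonyl gives 9 carbons: the parent is nonane.
The principal characteristic group is a ketone (C=O on an internal carbon), named with the suffix -one.
Number the chain so that numbering from this end puts the carbonyl group at C-2 rather than C-8.
That gives the carbonyl at C-2; a chloro group at C-1; a methyl group at C-7.
The substituents are ordered alphabetically, ignoring any di-/tri- multipliers.
Putting it together: 1-chloro-7-methylnonan-2-one.

1-chloro-7-methylnonan-2-one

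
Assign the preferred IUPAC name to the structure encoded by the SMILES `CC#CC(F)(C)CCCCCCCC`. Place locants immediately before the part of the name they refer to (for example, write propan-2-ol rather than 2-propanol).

The longest carbon chain that includes the multiple bond has 12 carbons, so the parent hydride is dodecane.
There is one C≡C triple bond, indicated by the ending -yne.
The numbering direction is chosen so that numbering from this end puts the triple bond at C-2 rather than C-10.
With this numbering: the triple bond between C-2 and C-3; a fluoro group at C-4; a methyl group at C-4.
The substituents are ordered alphabetically, ignoring any di-/tri- multipliers.
Putting it together: 4-fluoro-4-methyldodec-2-yne.

4-fluoro-4-methyldodec-2-yne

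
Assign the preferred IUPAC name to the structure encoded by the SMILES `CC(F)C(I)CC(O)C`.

Counting along the main chain through the –OH group gives 6 carbons: the parent is hexane.
The principal characteristic group is an alcohol (–OH), named with the suffix -ol.
The numbering direction is chosen so that numbering from this end puts the hydroxyl group at C-2 rather than C-5.
With this numbering: the hydroxyl at C-2; a fluoro group at C-5; an iodo group at C-4.
The substituents are ordered alphabetically, ignoring any di-/tri- multipliers.
Putting it together: 5-fluoro-4-iodohexan-2-ol.

5-fluoro-4-iodohexan-2-ol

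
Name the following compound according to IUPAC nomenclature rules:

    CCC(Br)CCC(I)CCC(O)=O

7-bromo-4-iodononanoic acid

The longest chain bearing the –COOH group is 9 carbons long (nonane).
The highest-priority functional group is a carboxylic acid (terminal –COOH), so the name ends in -oic acid.
The numbering direction is chosen so that the carboxylic acid carbon is C-1 by definition.
This places a bromo group at C-7; an iodo group at C-4.
Prefixes are listed alphabetically: bromo, iodo.
Assembling the pieces gives 7-bromo-4-iodononanoic acid.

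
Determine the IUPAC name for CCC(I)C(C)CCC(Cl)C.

2-chloro-6-iodo-5-methyloctane

The parent chain contains 8 carbons (octane).
Number the chain so that the substituent locant set {2,5,6} is lower than {3,4,7} at the first point of difference.
With this numbering: a chloro group at C-2; an iodo group at C-6; a methyl group at C-5.
The substituents are ordered alphabetically, ignoring any di-/tri- multipliers.
Putting it together: 2-chloro-6-iodo-5-methyloctane.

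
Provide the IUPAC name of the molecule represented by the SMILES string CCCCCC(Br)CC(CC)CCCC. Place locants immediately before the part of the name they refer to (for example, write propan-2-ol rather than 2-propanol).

The longest continuous carbon chain has 12 atoms, so the parent hydride is dodecane.
Choose the numbering such that the substituent locant set {5,7} is lower than {6,8} at the first point of difference.
That gives a bromo group at C-7; an ethyl group at C-5.
Prefixes are listed alphabetically: bromo, ethyl.
Putting it together: 7-bromo-5-ethyldodecane.

7-bromo-5-ethyldodecane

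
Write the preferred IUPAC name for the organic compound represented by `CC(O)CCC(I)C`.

The longest chain bearing the –OH group is 6 carbons long (hexane).
The highest-priority functional group is an alcohol (–OH), so the name ends in -ol.
Number the chain so that numbering from this end puts the hydroxyl group at C-2 rather than C-5.
This places the hydroxyl at C-2; an iodo group at C-5.
Assembling the pieces gives 5-iodohexan-2-ol.

5-iodohexan-2-ol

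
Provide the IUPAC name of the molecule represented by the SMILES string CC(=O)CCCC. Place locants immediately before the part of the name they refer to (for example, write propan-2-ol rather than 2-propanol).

hexan-2-one

Counting along the main chain through the carbonyl gives 6 carbons: the parent is hexane.
The principal characteristic group is a ketone (C=O on an internal carbon), named with the suffix -one.
The numbering direction is chosen so that numbering from this end puts the carbonyl group at C-2 rather than C-5.
That gives the carbonyl at C-2.
Putting it together: hexan-2-one.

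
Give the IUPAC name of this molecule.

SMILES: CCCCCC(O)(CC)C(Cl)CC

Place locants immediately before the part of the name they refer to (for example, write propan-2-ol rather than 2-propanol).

The longest carbon chain that includes the –OH group has 9 carbons, so the parent hydride is nonane.
An alcohol (–OH) is the principal characteristic group, giving the suffix -ol.
The numbering direction is chosen so that numbering from this end puts the hydroxyl group at C-4 rather than C-6.
This places the hydroxyl at C-4; a chloro group at C-3; an ethyl group at C-4.
The substituents are ordered alphabetically, ignoring any di-/tri- multipliers.
Assembling the pieces gives 3-chloro-4-ethylnonan-4-ol.

3-chloro-4-ethylnonan-4-ol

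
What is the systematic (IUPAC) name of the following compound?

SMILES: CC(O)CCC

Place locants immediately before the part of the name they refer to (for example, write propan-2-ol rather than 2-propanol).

pentan-2-ol

The longest carbon chain that includes the –OH group has 5 carbons, so the parent hydride is pentane.
The principal characteristic group is an alcohol (–OH), named with the suffix -ol.
Number the chain so that numbering from this end puts the hydroxyl group at C-2 rather than C-4.
That gives the hydroxyl at C-2.
Putting it together: pentan-2-ol.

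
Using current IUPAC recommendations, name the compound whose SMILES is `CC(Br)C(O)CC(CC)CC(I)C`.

The longest chain bearing the –OH group is 8 carbons long (octane).
An alcohol (–OH) is the principal characteristic group, giving the suffix -ol.
Choose the numbering such that numbering from this end puts the hydroxyl group at C-3 rather than C-6.
This places the hydroxyl at C-3; a bromo group at C-2; an ethyl group at C-5; an iodo group at C-7.
The substituents are ordered alphabetically, ignoring any di-/tri- multipliers.
Assembling the pieces gives 2-bromo-5-ethyl-7-iodooctan-3-ol.

2-bromo-5-ethyl-7-iodooctan-3-ol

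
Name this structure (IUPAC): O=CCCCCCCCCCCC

dodecanal

The longest carbon chain that includes the –CHO group has 12 carbons, so the parent hydride is dodecane.
The highest-priority functional group is an aldehyde (terminal –CHO), so the name ends in -al.
Number the chain so that the aldehyde carbon is C-1 by definition.
Putting it together: dodecanal.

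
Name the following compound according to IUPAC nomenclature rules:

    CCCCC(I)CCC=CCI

1,6-diiododec-2-ene

The longest carbon chain that includes the multiple bond has 10 carbons, so the parent hydride is decane.
There is one C=C double bond, indicated by the ending -ene.
Number the chain so that numbering from this end puts the double bond at C-2 rather than C-8.
That gives the double bond between C-2 and C-3; iodo groups at C-1 and C-6.
Assembling the pieces gives 1,6-diiododec-2-ene.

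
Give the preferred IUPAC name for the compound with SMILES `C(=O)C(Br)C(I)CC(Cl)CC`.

2-bromo-5-chloro-3-iodoheptanal

The longest chain bearing the –CHO group is 7 carbons long (heptane).
An aldehyde (terminal –CHO) is the principal characteristic group, giving the suffix -al.
Choose the numbering such that the aldehyde carbon is C-1 by definition.
This places a bromo group at C-2; a chloro group at C-5; an iodo group at C-3.
Substituent prefixes are cited in alphabetical order (multiplying prefixes like di-/tri- are ignored for ordering).
The name is 2-bromo-5-chloro-3-iodoheptanal.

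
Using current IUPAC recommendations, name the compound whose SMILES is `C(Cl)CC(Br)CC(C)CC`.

3-bromo-1-chloro-5-methylheptane

The longest carbon chain is 7 atoms: the parent is heptane.
Number the chain so that the substituent locant set {1,3,5} is lower than {3,5,7} at the first point of difference.
With this numbering: a bromo group at C-3; a chloro group at C-1; a methyl group at C-5.
The substituents are ordered alphabetically, ignoring any di-/tri- multipliers.
Putting it together: 3-bromo-1-chloro-5-methylheptane.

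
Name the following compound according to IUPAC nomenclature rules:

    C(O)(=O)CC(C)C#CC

3-methylhex-4-ynoic acid

Counting along the main chain through the –COOH group and the multiple bond gives 6 carbons: the parent is hexane.
The highest-priority functional group is a carboxylic acid (terminal –COOH), so the name ends in -oic acid.
The chain contains a C≡C triple bond, so the unsaturation ending is -yne.
The numbering direction is chosen so that the carboxylic acid carbon is C-1 by definition.
With this numbering: the triple bond between C-4 and C-5; a methyl group at C-3.
Assembling the pieces gives 3-methylhex-4-ynoic acid.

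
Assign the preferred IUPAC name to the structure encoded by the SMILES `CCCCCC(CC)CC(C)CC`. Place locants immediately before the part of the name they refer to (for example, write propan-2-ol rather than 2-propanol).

5-ethyl-3-methyldecane

The longest carbon chain is 10 atoms: the parent is decane.
The numbering direction is chosen so that the substituent locant set {3,5} is lower than {6,8} at the first point of difference.
That gives an ethyl group at C-5; a methyl group at C-3.
Substituent prefixes are cited in alphabetical order (multiplying prefixes like di-/tri- are ignored for ordering).
The name is 5-ethyl-3-methyldecane.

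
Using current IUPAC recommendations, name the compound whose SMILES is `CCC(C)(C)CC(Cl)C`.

2-chloro-4,4-dimethylhexane

The longest continuous carbon chain has 6 atoms, so the parent hydride is hexane.
The numbering direction is chosen so that the substituent locant set {2,4,4} is lower than {3,3,5} at the first point of difference.
With this numbering: a chloro group at C-2; two methyl groups at C-4.
The substituents are ordered alphabetically, ignoring any di-/tri- multipliers.
Assembling the pieces gives 2-chloro-4,4-dimethylhexane.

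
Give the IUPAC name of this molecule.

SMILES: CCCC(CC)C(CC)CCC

4,5-diethyloctane

The parent chain contains 8 carbons (octane).
The molecule is symmetric, so either numbering direction gives the same locants.
That gives ethyl groups at C-4 and C-5.
Assembling the pieces gives 4,5-diethyloctane.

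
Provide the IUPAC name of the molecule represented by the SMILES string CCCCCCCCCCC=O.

undecanal

The longest chain bearing the –CHO group is 11 carbons long (undecane).
The highest-priority functional group is an aldehyde (terminal –CHO), so the name ends in -al.
Number the chain so that the aldehyde carbon is C-1 by definition.
Assembling the pieces gives undecanal.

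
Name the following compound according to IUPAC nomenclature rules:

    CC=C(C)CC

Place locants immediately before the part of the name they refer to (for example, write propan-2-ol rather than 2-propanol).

Counting along the main chain through the multiple bond gives 5 carbons: the parent is pentane.
There is one C=C double bond, indicated by the ending -ene.
Choose the numbering such that numbering from this end puts the double bond at C-2 rather than C-3.
This places the double bond between C-2 and C-3; a methyl group at C-3.
Assembling the pieces gives 3-methylpent-2-ene.

3-methylpent-2-ene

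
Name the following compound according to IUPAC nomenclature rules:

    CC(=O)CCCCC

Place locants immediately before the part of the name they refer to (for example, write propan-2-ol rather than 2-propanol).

heptan-2-one

The longest chain bearing the carbonyl is 7 carbons long (heptane).
The principal characteristic group is a ketone (C=O on an internal carbon), named with the suffix -one.
Choose the numbering such that numbering from this end puts the carbonyl group at C-2 rather than C-6.
This places the carbonyl at C-2.
Putting it together: heptan-2-one.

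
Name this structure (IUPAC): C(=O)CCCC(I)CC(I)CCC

5,7-diiododecanal

The longest chain bearing the –CHO group is 10 carbons long (decane).
An aldehyde (terminal –CHO) is the principal characteristic group, giving the suffix -al.
The numbering direction is chosen so that the aldehyde carbon is C-1 by definition.
That gives iodo groups at C-5 and C-7.
Assembling the pieces gives 5,7-diiododecanal.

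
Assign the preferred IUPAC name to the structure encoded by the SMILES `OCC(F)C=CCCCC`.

The longest chain bearing the –OH group and the multiple bond is 8 carbons long (octane).
The principal characteristic group is an alcohol (–OH), named with the suffix -ol.
A C=C double bond in the chain gives the infix -ene-.
Choose the numbering such that numbering from this end puts the hydroxyl group at C-1 rather than C-8.
With this numbering: the hydroxyl at C-1; the double bond between C-3 and C-4; a fluoro group at C-2.
Putting it together: 2-fluorooct-3-en-1-ol.

2-fluorooct-3-en-1-ol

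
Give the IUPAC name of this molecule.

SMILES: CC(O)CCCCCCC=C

The longest chain bearing the –OH group and the multiple bond is 10 carbons long (decane).
The principal characteristic group is an alcohol (–OH), named with the suffix -ol.
A C=C double bond in the chain gives the infix -ene-.
The numbering direction is chosen so that numbering from this end puts the hydroxyl group at C-2 rather than C-9.
That gives the hydroxyl at C-2; the double bond between C-9 and C-10.
The name is dec-9-en-2-ol.

dec-9-en-2-ol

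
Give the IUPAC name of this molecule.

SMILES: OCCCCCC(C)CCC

6-methylnonan-1-ol

The longest chain bearing the –OH group is 9 carbons long (nonane).
The principal characteristic group is an alcohol (–OH), named with the suffix -ol.
The numbering direction is chosen so that numbering from this end puts the hydroxyl group at C-1 rather than C-9.
This places the hydroxyl at C-1; a methyl group at C-6.
Assembling the pieces gives 6-methylnonan-1-ol.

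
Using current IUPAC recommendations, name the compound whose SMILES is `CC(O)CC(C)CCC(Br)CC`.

The longest chain bearing the –OH group is 9 carbons long (nonane).
The principal characteristic group is an alcohol (–OH), named with the suffix -ol.
The numbering direction is chosen so that numbering from this end puts the hydroxyl group at C-2 rather than C-8.
That gives the hydroxyl at C-2; a bromo group at C-7; a methyl group at C-4.
Prefixes are listed alphabetically: bromo, methyl.
Assembling the pieces gives 7-bromo-4-methylnonan-2-ol.

7-bromo-4-methylnonan-2-ol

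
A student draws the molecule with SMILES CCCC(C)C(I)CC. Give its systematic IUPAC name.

3-iodo-4-methylheptane

The parent chain contains 7 carbons (heptane).
The numbering direction is chosen so that the substituent locant set {3,4} is lower than {4,5} at the first point of difference.
With this numbering: an iodo group at C-3; a methyl group at C-4.
Substituent prefixes are cited in alphabetical order (multiplying prefixes like di-/tri- are ignored for ordering).
Assembling the pieces gives 3-iodo-4-methylheptane.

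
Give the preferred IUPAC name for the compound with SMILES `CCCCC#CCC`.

oct-3-yne

The longest chain bearing the multiple bond is 8 carbons long (octane).
The chain contains a C≡C triple bond, so the unsaturation ending is -yne.
Number the chain so that numbering from this end puts the triple bond at C-3 rather than C-5.
With this numbering: the triple bond between C-3 and C-4.
The name is oct-3-yne.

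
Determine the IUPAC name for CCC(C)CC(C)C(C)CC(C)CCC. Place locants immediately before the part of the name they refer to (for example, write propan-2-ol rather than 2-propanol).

The longest continuous carbon chain has 11 atoms, so the parent hydride is undecane.
Choose the numbering such that the substituent locant set {3,5,6,8} is lower than {4,6,7,9} at the first point of difference.
That gives methyl groups at C-3 and C-5 and C-6 and C-8.
The name is 3,5,6,8-tetramethylundecane.

3,5,6,8-tetramethylundecane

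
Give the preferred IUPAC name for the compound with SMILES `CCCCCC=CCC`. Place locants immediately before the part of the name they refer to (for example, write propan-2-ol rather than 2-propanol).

The longest carbon chain that includes the multiple bond has 9 carbons, so the parent hydride is nonane.
A C=C double bond in the chain gives the infix -ene-.
Choose the numbering such that numbering from this end puts the double bond at C-3 rather than C-6.
With this numbering: the double bond between C-3 and C-4.
The name is non-3-ene.

non-3-ene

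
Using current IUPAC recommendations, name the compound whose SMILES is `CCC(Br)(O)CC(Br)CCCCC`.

3,5-dibromodecan-3-ol

The longest chain bearing the –OH group is 10 carbons long (decane).
The principal characteristic group is an alcohol (–OH), named with the suffix -ol.
The numbering direction is chosen so that numbering from this end puts the hydroxyl group at C-3 rather than C-8.
That gives the hydroxyl at C-3; bromo groups at C-3 and C-5.
Putting it together: 3,5-dibromodecan-3-ol.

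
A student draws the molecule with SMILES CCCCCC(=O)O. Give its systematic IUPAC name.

hexanoic acid

Counting along the main chain through the –COOH group gives 6 carbons: the parent is hexane.
A carboxylic acid (terminal –COOH) is the principal characteristic group, giving the suffix -oic acid.
Choose the numbering such that the carboxylic acid carbon is C-1 by definition.
Putting it together: hexanoic acid.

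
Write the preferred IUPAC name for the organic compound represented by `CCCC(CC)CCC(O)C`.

The longest carbon chain that includes the –OH group has 8 carbons, so the parent hydride is octane.
The principal characteristic group is an alcohol (–OH), named with the suffix -ol.
The numbering direction is chosen so that numbering from this end puts the hydroxyl group at C-2 rather than C-7.
That gives the hydroxyl at C-2; an ethyl group at C-5.
Assembling the pieces gives 5-ethyloctan-2-ol.

5-ethyloctan-2-ol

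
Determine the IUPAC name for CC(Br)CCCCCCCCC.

2-bromoundecane

The longest carbon chain is 11 atoms: the parent is undecane.
Choose the numbering such that the substituent locant set {2} is lower than {10} at the first point of difference.
With this numbering: a bromo group at C-2.
Putting it together: 2-bromoundecane.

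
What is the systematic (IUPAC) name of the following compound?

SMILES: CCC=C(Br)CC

Counting along the main chain through the multiple bond gives 6 carbons: the parent is hexane.
The chain contains a C=C double bond, so the unsaturation ending is -ene.
Number the chain so that the substituent locant set {3} is lower than {4} at the first point of difference.
That gives the double bond between C-3 and C-4; a bromo group at C-3.
Putting it together: 3-bromohex-3-ene.

3-bromohex-3-ene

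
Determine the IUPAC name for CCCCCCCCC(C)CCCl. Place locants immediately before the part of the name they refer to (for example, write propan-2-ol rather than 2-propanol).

1-chloro-3-methylundecane

The longest carbon chain is 11 atoms: the parent is undecane.
The numbering direction is chosen so that the substituent locant set {1,3} is lower than {9,11} at the first point of difference.
This places a chloro group at C-1; a methyl group at C-3.
Substituent prefixes are cited in alphabetical order (multiplying prefixes like di-/tri- are ignored for ordering).
Putting it together: 1-chloro-3-methylundecane.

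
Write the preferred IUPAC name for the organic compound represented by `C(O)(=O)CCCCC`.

The longest chain bearing the –COOH group is 6 carbons long (hexane).
The highest-priority functional group is a carboxylic acid (terminal –COOH), so the name ends in -oic acid.
Number the chain so that the carboxylic acid carbon is C-1 by definition.
The name is hexanoic acid.

hexanoic acid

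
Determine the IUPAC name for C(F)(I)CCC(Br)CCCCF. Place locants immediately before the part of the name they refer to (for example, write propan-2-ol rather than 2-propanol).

The longest continuous carbon chain has 8 atoms, so the parent hydride is octane.
The numbering direction is chosen so that the substituent locant set {1,1,4,8} is lower than {1,5,8,8} at the first point of difference.
With this numbering: a bromo group at C-4; fluoro groups at C-1 and C-8; an iodo group at C-1.
The substituents are ordered alphabetically, ignoring any di-/tri- multipliers.
Putting it together: 4-bromo-1,8-difluoro-1-iodooctane.

4-bromo-1,8-difluoro-1-iodooctane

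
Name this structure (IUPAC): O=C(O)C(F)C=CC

Counting along the main chain through the –COOH group and the multiple bond gives 5 carbons: the parent is pentane.
The principal characteristic group is a carboxylic acid (terminal –COOH), named with the suffix -oic acid.
A C=C double bond in the chain gives the infix -ene-.
Choose the numbering such that the carboxylic acid carbon is C-1 by definition.
With this numbering: the double bond between C-3 and C-4; a fluoro group at C-2.
Putting it together: 2-fluoropent-3-enoic acid.

2-fluoropent-3-enoic acid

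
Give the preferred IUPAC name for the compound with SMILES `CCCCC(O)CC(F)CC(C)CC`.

The longest carbon chain that includes the –OH group has 11 carbons, so the parent hydride is undecane.
An alcohol (–OH) is the principal characteristic group, giving the suffix -ol.
Choose the numbering such that numbering from this end puts the hydroxyl group at C-5 rather than C-7.
This places the hydroxyl at C-5; a fluoro group at C-7; a methyl group at C-9.
The substituents are ordered alphabetically, ignoring any di-/tri- multipliers.
Putting it together: 7-fluoro-9-methylundecan-5-ol.

7-fluoro-9-methylundecan-5-ol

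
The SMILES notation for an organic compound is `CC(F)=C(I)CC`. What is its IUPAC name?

The longest chain bearing the multiple bond is 5 carbons long (pentane).
A C=C double bond in the chain gives the infix -ene-.
The numbering direction is chosen so that numbering from this end puts the double bond at C-2 rather than C-3.
That gives the double bond between C-2 and C-3; a fluoro group at C-2; an iodo group at C-3.
Prefixes are listed alphabetically: fluoro, iodo.
Assembling the pieces gives 2-fluoro-3-iodopent-2-ene.

2-fluoro-3-iodopent-2-ene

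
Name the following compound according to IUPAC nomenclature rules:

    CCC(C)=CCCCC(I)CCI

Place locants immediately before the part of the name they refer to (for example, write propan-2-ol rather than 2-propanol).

Counting along the main chain through the multiple bond gives 10 carbons: the parent is decane.
The chain contains a C=C double bond, so the unsaturation ending is -ene.
Choose the numbering such that numbering from this end puts the double bond at C-3 rather than C-7.
With this numbering: the double bond between C-3 and C-4; iodo groups at C-8 and C-10; a methyl group at C-3.
Substituent prefixes are cited in alphabetical order (multiplying prefixes like di-/tri- are ignored for ordering).
Putting it together: 8,10-diiodo-3-methyldec-3-ene.

8,10-diiodo-3-methyldec-3-ene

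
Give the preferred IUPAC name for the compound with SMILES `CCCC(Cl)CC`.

The parent chain contains 6 carbons (hexane).
Choose the numbering such that the substituent locant set {3} is lower than {4} at the first point of difference.
With this numbering: a chloro group at C-3.
Assembling the pieces gives 3-chlorohexane.

3-chlorohexane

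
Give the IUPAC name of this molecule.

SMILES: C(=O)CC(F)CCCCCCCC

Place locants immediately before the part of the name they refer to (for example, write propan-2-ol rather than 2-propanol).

The longest carbon chain that includes the –CHO group has 11 carbons, so the parent hydride is undecane.
The highest-priority functional group is an aldehyde (terminal –CHO), so the name ends in -al.
Choose the numbering such that the aldehyde carbon is C-1 by definition.
With this numbering: a fluoro group at C-3.
Putting it together: 3-fluoroundecanal.

3-fluoroundecanal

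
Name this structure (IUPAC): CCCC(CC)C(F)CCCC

4-ethyl-5-fluorononane

The longest continuous carbon chain has 9 atoms, so the parent hydride is nonane.
Number the chain so that the substituent locant set {4,5} is lower than {5,6} at the first point of difference.
That gives an ethyl group at C-4; a fluoro group at C-5.
Prefixes are listed alphabetically: ethyl, fluoro.
Putting it together: 4-ethyl-5-fluorononane.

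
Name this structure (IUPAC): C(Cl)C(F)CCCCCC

The longest carbon chain is 8 atoms: the parent is octane.
The numbering direction is chosen so that the substituent locant set {1,2} is lower than {7,8} at the first point of difference.
That gives a chloro group at C-1; a fluoro group at C-2.
Substituent prefixes are cited in alphabetical order (multiplying prefixes like di-/tri- are ignored for ordering).
Putting it together: 1-chloro-2-fluorooctane.

1-chloro-2-fluorooctane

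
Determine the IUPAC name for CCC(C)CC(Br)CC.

3-bromo-5-methylheptane

The longest carbon chain is 7 atoms: the parent is heptane.
Choose the numbering such that the locant sets are identical either way, so the alphabetically earlier bromo substituent takes the lower locant (3 rather than 5).
That gives a bromo group at C-3; a methyl group at C-5.
Substituent prefixes are cited in alphabetical order (multiplying prefixes like di-/tri- are ignored for ordering).
The name is 3-bromo-5-methylheptane.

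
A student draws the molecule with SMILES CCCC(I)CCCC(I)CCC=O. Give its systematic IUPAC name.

4,8-diiodoundecanal

The longest chain bearing the –CHO group is 11 carbons long (undecane).
An aldehyde (terminal –CHO) is the principal characteristic group, giving the suffix -al.
The numbering direction is chosen so that the aldehyde carbon is C-1 by definition.
With this numbering: iodo groups at C-4 and C-8.
The name is 4,8-diiodoundecanal.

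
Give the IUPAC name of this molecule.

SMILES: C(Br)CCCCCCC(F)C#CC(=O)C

12-bromo-5-fluorododec-3-yn-2-one

The longest chain bearing the carbonyl and the multiple bond is 12 carbons long (dodecane).
A ketone (C=O on an internal carbon) is the principal characteristic group, giving the suffix -one.
A C≡C triple bond in the chain gives the infix -yne-.
Number the chain so that numbering from this end puts the carbonyl group at C-2 rather than C-11.
With this numbering: the carbonyl at C-2; the triple bond between C-3 and C-4; a bromo group at C-12; a fluoro group at C-5.
Substituent prefixes are cited in alphabetical order (multiplying prefixes like di-/tri- are ignored for ordering).
Assembling the pieces gives 12-bromo-5-fluorododec-3-yn-2-one.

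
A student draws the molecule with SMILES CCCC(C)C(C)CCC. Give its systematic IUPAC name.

The parent chain contains 8 carbons (octane).
The molecule is symmetric, so either numbering direction gives the same locants.
With this numbering: methyl groups at C-4 and C-5.
Assembling the pieces gives 4,5-dimethyloctane.

4,5-dimethyloctane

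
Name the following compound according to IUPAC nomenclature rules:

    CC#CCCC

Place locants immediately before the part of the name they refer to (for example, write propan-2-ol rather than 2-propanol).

hex-2-yne

The longest chain bearing the multiple bond is 6 carbons long (hexane).
A C≡C triple bond in the chain gives the infix -yne-.
Number the chain so that numbering from this end puts the triple bond at C-2 rather than C-4.
That gives the triple bond between C-2 and C-3.
Putting it together: hex-2-yne.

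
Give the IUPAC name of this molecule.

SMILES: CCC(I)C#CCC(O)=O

The longest chain bearing the –COOH group and the multiple bond is 7 carbons long (heptane).
The principal characteristic group is a carboxylic acid (terminal –COOH), named with the suffix -oic acid.
There is one C≡C triple bond, indicated by the ending -yne.
The numbering direction is chosen so that the carboxylic acid carbon is C-1 by definition.
This places the triple bond between C-3 and C-4; an iodo group at C-5.
The name is 5-iodohept-3-ynoic acid.

5-iodohept-3-ynoic acid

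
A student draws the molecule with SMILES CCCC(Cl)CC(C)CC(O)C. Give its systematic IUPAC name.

Counting along the main chain through the –OH group gives 9 carbons: the parent is nonane.
An alcohol (–OH) is the principal characteristic group, giving the suffix -ol.
Choose the numbering such that numbering from this end puts the hydroxyl group at C-2 rather than C-8.
This places the hydroxyl at C-2; a chloro group at C-6; a methyl group at C-4.
The substituents are ordered alphabetically, ignoring any di-/tri- multipliers.
The name is 6-chloro-4-methylnonan-2-ol.

6-chloro-4-methylnonan-2-ol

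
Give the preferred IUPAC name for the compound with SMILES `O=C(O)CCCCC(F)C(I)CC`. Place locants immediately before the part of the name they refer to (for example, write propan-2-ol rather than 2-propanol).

6-fluoro-7-iodononanoic acid

The longest carbon chain that includes the –COOH group has 9 carbons, so the parent hydride is nonane.
The highest-priority functional group is a carboxylic acid (terminal –COOH), so the name ends in -oic acid.
The numbering direction is chosen so that the carboxylic acid carbon is C-1 by definition.
This places a fluoro group at C-6; an iodo group at C-7.
Prefixes are listed alphabetically: fluoro, iodo.
Putting it together: 6-fluoro-7-iodononanoic acid.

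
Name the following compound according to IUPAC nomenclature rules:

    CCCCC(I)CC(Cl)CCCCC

The longest carbon chain is 12 atoms: the parent is dodecane.
The numbering direction is chosen so that the substituent locant set {5,7} is lower than {6,8} at the first point of difference.
With this numbering: a chloro group at C-7; an iodo group at C-5.
Prefixes are listed alphabetically: chloro, iodo.
Putting it together: 7-chloro-5-iodododecane.

7-chloro-5-iodododecane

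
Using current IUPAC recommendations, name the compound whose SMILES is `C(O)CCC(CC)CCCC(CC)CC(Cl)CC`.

10-chloro-4,8-diethyldodecan-1-ol

The longest chain bearing the –OH group is 12 carbons long (dodecane).
The highest-priority functional group is an alcohol (–OH), so the name ends in -ol.
Choose the numbering such that numbering from this end puts the hydroxyl group at C-1 rather than C-12.
That gives the hydroxyl at C-1; a chloro group at C-10; ethyl groups at C-4 and C-8.
Substituent prefixes are cited in alphabetical order (multiplying prefixes like di-/tri- are ignored for ordering).
Assembling the pieces gives 10-chloro-4,8-diethyldodecan-1-ol.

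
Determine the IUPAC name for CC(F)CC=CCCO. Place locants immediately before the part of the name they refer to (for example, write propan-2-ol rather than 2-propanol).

6-fluorohept-3-en-1-ol

The longest carbon chain that includes the –OH group and the multiple bond has 7 carbons, so the parent hydride is heptane.
The highest-priority functional group is an alcohol (–OH), so the name ends in -ol.
The chain contains a C=C double bond, so the unsaturation ending is -ene.
Choose the numbering such that numbering from this end puts the hydroxyl group at C-1 rather than C-7.
This places the hydroxyl at C-1; the double bond between C-3 and C-4; a fluoro group at C-6.
Assembling the pieces gives 6-fluorohept-3-en-1-ol.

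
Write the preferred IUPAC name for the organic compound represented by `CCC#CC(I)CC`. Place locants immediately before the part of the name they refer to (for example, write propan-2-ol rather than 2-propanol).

5-iodohept-3-yne

The longest chain bearing the multiple bond is 7 carbons long (heptane).
There is one C≡C triple bond, indicated by the ending -yne.
The numbering direction is chosen so that numbering from this end puts the triple bond at C-3 rather than C-4.
That gives the triple bond between C-3 and C-4; an iodo group at C-5.
Putting it together: 5-iodohept-3-yne.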